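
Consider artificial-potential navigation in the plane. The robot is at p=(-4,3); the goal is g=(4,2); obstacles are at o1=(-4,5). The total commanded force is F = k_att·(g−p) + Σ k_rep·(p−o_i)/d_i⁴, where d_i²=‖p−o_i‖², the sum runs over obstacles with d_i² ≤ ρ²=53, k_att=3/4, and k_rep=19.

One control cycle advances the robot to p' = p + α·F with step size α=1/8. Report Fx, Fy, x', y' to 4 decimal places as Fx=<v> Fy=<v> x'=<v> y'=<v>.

F_att = 3/4·(g−p) = 3/4·(8,-1) = (6.0000,-0.7500)
o1: d²=4 ≤ ρ²=53; F_rep = 19·(0,-2)/4² = (0.0000,-2.3750)
F = F_att + ΣF_rep = (6.0000,-3.1250)
p' = p + 1/8·F = (-3.2500,2.6094)

Fx=6.0000 Fy=-3.1250 x'=-3.2500 y'=2.6094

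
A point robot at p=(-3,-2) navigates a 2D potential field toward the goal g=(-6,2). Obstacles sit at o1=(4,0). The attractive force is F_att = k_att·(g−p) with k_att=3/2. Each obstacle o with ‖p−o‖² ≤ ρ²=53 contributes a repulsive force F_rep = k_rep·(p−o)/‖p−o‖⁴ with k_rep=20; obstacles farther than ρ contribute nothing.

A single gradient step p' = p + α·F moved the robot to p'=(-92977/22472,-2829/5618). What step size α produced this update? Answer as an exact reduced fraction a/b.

α = 1/4

F_att = 3/2·(g−p) = 3/2·(-3,4) = (-4.5000,6.0000)
o1: d²=53 ≤ ρ²=53; F_rep = 20·(-7,-2)/53² = (-0.0498,-0.0142)
F = F_att + ΣF_rep = (-4.5498,5.9858)
Δp = p'−p = (-1.1375,1.4964); α = Δx/Fx = (-25561/22472) / (-25561/5618) = 1/4
check: Δy/Fy = (8407/5618) / (16814/2809) = 1/4 ✓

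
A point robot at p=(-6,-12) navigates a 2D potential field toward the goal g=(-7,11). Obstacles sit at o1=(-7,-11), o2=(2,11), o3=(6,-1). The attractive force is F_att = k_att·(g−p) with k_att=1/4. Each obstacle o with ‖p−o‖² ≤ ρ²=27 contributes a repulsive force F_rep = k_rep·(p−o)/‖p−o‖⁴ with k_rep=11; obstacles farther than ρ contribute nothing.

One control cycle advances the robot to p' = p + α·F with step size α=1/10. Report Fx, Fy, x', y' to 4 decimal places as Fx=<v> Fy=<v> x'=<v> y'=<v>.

Fx=2.5000 Fy=3.0000 x'=-5.7500 y'=-11.7000

F_att = 1/4·(g−p) = 1/4·(-1,23) = (-0.2500,5.7500)
o1: d²=2 ≤ ρ²=27; F_rep = 11·(1,-1)/2² = (2.7500,-2.7500)
o2: d²=593 > ρ²=27 → inactive
o3: d²=265 > ρ²=27 → inactive
F = F_att + ΣF_rep = (2.5000,3.0000)
p' = p + 1/10·F = (-5.7500,-11.7000)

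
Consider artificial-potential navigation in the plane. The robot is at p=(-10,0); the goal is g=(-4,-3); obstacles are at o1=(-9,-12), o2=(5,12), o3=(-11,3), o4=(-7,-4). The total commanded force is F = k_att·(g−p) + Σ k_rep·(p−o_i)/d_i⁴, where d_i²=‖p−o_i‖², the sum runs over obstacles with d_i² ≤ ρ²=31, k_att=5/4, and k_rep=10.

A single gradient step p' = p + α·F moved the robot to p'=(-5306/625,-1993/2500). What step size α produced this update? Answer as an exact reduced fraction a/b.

α = 1/5

F_att = 5/4·(g−p) = 5/4·(6,-3) = (7.5000,-3.7500)
o1: d²=145 > ρ²=31 → inactive
o2: d²=369 > ρ²=31 → inactive
o3: d²=10 ≤ ρ²=31; F_rep = 10·(1,-3)/10² = (0.1000,-0.3000)
o4: d²=25 ≤ ρ²=31; F_rep = 10·(-3,4)/25² = (-0.0480,0.0640)
F = F_att + ΣF_rep = (7.5520,-3.9860)
Δp = p'−p = (1.5104,-0.7972); α = Δx/Fx = (944/625) / (944/125) = 1/5
check: Δy/Fy = (-1993/2500) / (-1993/500) = 1/5 ✓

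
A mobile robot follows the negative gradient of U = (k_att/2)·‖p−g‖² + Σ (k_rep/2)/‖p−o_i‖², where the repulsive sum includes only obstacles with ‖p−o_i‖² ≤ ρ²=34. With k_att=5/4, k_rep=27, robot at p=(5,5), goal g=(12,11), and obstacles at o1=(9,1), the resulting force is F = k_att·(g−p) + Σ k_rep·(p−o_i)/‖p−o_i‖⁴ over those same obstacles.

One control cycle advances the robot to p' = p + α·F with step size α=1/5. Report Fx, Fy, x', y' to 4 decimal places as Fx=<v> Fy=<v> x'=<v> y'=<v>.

Fx=8.6445 Fy=7.6055 x'=6.7289 y'=6.5211

F_att = 5/4·(g−p) = 5/4·(7,6) = (8.7500,7.5000)
o1: d²=32 ≤ ρ²=34; F_rep = 27·(-4,4)/32² = (-0.1055,0.1055)
F = F_att + ΣF_rep = (8.6445,7.6055)
p' = p + 1/5·F = (6.7289,6.5211)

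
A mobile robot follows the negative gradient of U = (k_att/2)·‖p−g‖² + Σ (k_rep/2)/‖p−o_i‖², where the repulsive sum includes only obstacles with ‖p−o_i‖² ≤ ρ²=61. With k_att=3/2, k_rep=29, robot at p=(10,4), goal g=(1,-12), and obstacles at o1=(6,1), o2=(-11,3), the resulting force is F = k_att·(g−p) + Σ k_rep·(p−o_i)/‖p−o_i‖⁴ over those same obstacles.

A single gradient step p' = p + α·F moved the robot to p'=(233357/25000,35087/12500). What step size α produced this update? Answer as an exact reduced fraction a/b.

F_att = 3/2·(g−p) = 3/2·(-9,-16) = (-13.5000,-24.0000)
o1: d²=25 ≤ ρ²=61; F_rep = 29·(4,3)/25² = (0.1856,0.1392)
o2: d²=442 > ρ²=61 → inactive
F = F_att + ΣF_rep = (-13.3144,-23.8608)
Δp = p'−p = (-0.6657,-1.1930); α = Δx/Fx = (-16643/25000) / (-16643/1250) = 1/20
check: Δy/Fy = (-14913/12500) / (-14913/625) = 1/20 ✓

α = 1/20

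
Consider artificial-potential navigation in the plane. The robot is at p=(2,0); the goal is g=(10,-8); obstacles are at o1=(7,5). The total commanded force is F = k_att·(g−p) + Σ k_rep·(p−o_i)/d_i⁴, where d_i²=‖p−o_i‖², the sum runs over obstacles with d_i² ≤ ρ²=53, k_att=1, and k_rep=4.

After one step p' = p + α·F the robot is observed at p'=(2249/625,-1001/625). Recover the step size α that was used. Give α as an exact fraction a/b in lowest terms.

α = 1/5

F_att = 1·(g−p) = 1·(8,-8) = (8.0000,-8.0000)
o1: d²=50 ≤ ρ²=53; F_rep = 4·(-5,-5)/50² = (-0.0080,-0.0080)
F = F_att + ΣF_rep = (7.9920,-8.0080)
Δp = p'−p = (1.5984,-1.6016); α = Δx/Fx = (999/625) / (999/125) = 1/5
check: Δy/Fy = (-1001/625) / (-1001/125) = 1/5 ✓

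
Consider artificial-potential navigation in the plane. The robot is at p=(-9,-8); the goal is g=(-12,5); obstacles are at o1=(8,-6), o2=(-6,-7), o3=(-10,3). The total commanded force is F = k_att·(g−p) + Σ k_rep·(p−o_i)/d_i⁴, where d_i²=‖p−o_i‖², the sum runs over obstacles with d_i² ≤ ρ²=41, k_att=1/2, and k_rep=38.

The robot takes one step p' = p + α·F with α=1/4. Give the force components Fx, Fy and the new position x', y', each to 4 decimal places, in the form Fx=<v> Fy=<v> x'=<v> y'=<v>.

Fx=-2.6400 Fy=6.1200 x'=-9.6600 y'=-6.4700

F_att = 1/2·(g−p) = 1/2·(-3,13) = (-1.5000,6.5000)
o1: d²=293 > ρ²=41 → inactive
o2: d²=10 ≤ ρ²=41; F_rep = 38·(-3,-1)/10² = (-1.1400,-0.3800)
o3: d²=122 > ρ²=41 → inactive
F = F_att + ΣF_rep = (-2.6400,6.1200)
p' = p + 1/4·F = (-9.6600,-6.4700)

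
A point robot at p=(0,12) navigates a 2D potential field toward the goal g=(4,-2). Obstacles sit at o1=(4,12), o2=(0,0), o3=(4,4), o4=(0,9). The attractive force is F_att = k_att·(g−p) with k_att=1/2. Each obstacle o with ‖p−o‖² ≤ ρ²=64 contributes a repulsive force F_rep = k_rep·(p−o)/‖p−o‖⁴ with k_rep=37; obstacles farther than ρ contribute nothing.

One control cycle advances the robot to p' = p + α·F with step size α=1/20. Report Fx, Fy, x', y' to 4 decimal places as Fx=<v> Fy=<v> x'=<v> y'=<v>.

F_att = 1/2·(g−p) = 1/2·(4,-14) = (2.0000,-7.0000)
o1: d²=16 ≤ ρ²=64; F_rep = 37·(-4,0)/16² = (-0.5781,0.0000)
o2: d²=144 > ρ²=64 → inactive
o3: d²=80 > ρ²=64 → inactive
o4: d²=9 ≤ ρ²=64; F_rep = 37·(0,3)/9² = (0.0000,1.3704)
F = F_att + ΣF_rep = (1.4219,-5.6296)
p' = p + 1/20·F = (0.0711,11.7185)

Fx=1.4219 Fy=-5.6296 x'=0.0711 y'=11.7185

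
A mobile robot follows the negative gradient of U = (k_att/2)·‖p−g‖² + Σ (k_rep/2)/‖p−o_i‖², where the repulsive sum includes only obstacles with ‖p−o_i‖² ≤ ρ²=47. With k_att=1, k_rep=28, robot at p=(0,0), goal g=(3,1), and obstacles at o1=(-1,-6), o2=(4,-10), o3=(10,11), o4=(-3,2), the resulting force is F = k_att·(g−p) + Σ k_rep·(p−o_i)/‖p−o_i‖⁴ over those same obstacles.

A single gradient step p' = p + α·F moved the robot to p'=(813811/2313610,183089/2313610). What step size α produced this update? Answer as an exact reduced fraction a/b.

α = 1/10

F_att = 1·(g−p) = 1·(3,1) = (3.0000,1.0000)
o1: d²=37 ≤ ρ²=47; F_rep = 28·(1,6)/37² = (0.0205,0.1227)
o2: d²=116 > ρ²=47 → inactive
o3: d²=221 > ρ²=47 → inactive
o4: d²=13 ≤ ρ²=47; F_rep = 28·(3,-2)/13² = (0.4970,-0.3314)
F = F_att + ΣF_rep = (3.5175,0.7914)
Δp = p'−p = (0.3517,0.0791); α = Δx/Fx = (813811/2313610) / (813811/231361) = 1/10
check: Δy/Fy = (183089/2313610) / (183089/231361) = 1/10 ✓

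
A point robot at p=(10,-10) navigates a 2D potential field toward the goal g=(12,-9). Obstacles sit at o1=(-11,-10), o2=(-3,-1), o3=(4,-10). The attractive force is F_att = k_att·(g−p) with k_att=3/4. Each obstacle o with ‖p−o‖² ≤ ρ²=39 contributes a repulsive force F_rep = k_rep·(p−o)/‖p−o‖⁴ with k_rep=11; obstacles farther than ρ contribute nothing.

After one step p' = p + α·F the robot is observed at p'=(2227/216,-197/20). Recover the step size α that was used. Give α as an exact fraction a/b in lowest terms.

F_att = 3/4·(g−p) = 3/4·(2,1) = (1.5000,0.7500)
o1: d²=441 > ρ²=39 → inactive
o2: d²=250 > ρ²=39 → inactive
o3: d²=36 ≤ ρ²=39; F_rep = 11·(6,0)/36² = (0.0509,0.0000)
F = F_att + ΣF_rep = (1.5509,0.7500)
Δp = p'−p = (0.3102,0.1500); α = Δx/Fx = (67/216) / (335/216) = 1/5
check: Δy/Fy = (3/20) / (3/4) = 1/5 ✓

α = 1/5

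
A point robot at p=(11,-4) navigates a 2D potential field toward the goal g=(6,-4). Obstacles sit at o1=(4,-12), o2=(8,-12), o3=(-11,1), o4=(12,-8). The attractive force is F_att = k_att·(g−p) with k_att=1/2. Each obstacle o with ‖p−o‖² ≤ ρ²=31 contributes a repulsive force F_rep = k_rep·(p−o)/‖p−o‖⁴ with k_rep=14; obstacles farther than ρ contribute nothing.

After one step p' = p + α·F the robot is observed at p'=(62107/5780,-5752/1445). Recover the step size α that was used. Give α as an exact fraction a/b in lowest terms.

F_att = 1/2·(g−p) = 1/2·(-5,0) = (-2.5000,0.0000)
o1: d²=113 > ρ²=31 → inactive
o2: d²=73 > ρ²=31 → inactive
o3: d²=509 > ρ²=31 → inactive
o4: d²=17 ≤ ρ²=31; F_rep = 14·(-1,4)/17² = (-0.0484,0.1938)
F = F_att + ΣF_rep = (-2.5484,0.1938)
Δp = p'−p = (-0.2548,0.0194); α = Δx/Fx = (-1473/5780) / (-1473/578) = 1/10
check: Δy/Fy = (28/1445) / (56/289) = 1/10 ✓

α = 1/10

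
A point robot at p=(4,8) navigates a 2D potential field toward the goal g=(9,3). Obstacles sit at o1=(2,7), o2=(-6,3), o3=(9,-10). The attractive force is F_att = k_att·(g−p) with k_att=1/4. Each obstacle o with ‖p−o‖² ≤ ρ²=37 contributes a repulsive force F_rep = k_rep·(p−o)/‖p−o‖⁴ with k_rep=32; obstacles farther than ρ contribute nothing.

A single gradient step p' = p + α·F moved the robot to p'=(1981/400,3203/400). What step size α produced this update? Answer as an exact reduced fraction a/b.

α = 1/4

F_att = 1/4·(g−p) = 1/4·(5,-5) = (1.2500,-1.2500)
o1: d²=5 ≤ ρ²=37; F_rep = 32·(2,1)/5² = (2.5600,1.2800)
o2: d²=125 > ρ²=37 → inactive
o3: d²=349 > ρ²=37 → inactive
F = F_att + ΣF_rep = (3.8100,0.0300)
Δp = p'−p = (0.9525,0.0075); α = Δx/Fx = (381/400) / (381/100) = 1/4
check: Δy/Fy = (3/400) / (3/100) = 1/4 ✓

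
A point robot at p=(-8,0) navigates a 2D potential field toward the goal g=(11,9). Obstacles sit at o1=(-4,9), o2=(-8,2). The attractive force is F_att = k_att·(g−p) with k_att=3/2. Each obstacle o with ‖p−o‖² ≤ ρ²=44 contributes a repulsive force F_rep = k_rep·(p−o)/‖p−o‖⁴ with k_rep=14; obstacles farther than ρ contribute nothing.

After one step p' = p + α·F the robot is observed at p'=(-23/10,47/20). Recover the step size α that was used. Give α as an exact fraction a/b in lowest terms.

α = 1/5

F_att = 3/2·(g−p) = 3/2·(19,9) = (28.5000,13.5000)
o1: d²=97 > ρ²=44 → inactive
o2: d²=4 ≤ ρ²=44; F_rep = 14·(0,-2)/4² = (0.0000,-1.7500)
F = F_att + ΣF_rep = (28.5000,11.7500)
Δp = p'−p = (5.7000,2.3500); α = Δx/Fx = (57/10) / (57/2) = 1/5
check: Δy/Fy = (47/20) / (47/4) = 1/5 ✓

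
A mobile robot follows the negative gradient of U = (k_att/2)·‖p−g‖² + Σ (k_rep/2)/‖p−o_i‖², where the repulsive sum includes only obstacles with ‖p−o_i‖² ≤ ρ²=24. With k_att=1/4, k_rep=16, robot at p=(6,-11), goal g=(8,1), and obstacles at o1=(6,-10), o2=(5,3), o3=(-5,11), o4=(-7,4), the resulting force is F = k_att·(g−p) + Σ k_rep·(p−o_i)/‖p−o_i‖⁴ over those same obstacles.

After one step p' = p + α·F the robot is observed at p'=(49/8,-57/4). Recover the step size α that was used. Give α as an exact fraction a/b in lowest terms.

F_att = 1/4·(g−p) = 1/4·(2,12) = (0.5000,3.0000)
o1: d²=1 ≤ ρ²=24; F_rep = 16·(0,-1)/1² = (0.0000,-16.0000)
o2: d²=197 > ρ²=24 → inactive
o3: d²=605 > ρ²=24 → inactive
o4: d²=394 > ρ²=24 → inactive
F = F_att + ΣF_rep = (0.5000,-13.0000)
Δp = p'−p = (0.1250,-3.2500); α = Δx/Fx = (1/8) / (1/2) = 1/4
check: Δy/Fy = (-13/4) / (-13) = 1/4 ✓

α = 1/4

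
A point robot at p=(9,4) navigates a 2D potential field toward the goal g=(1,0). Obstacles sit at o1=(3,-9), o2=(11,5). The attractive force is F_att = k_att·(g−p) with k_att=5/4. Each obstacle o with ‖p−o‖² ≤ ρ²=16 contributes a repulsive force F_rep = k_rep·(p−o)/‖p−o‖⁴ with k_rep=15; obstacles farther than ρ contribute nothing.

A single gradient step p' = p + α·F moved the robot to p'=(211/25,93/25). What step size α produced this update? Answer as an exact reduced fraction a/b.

F_att = 5/4·(g−p) = 5/4·(-8,-4) = (-10.0000,-5.0000)
o1: d²=205 > ρ²=16 → inactive
o2: d²=5 ≤ ρ²=16; F_rep = 15·(-2,-1)/5² = (-1.2000,-0.6000)
F = F_att + ΣF_rep = (-11.2000,-5.6000)
Δp = p'−p = (-0.5600,-0.2800); α = Δx/Fx = (-14/25) / (-56/5) = 1/20
check: Δy/Fy = (-7/25) / (-28/5) = 1/20 ✓

α = 1/20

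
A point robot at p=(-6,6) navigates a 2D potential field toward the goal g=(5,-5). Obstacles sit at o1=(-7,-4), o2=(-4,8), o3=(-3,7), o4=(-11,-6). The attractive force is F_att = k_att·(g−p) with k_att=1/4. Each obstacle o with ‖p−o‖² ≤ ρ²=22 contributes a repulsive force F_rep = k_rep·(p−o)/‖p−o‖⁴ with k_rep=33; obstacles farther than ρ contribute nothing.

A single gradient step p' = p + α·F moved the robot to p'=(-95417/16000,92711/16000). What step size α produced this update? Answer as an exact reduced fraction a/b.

α = 1/20

F_att = 1/4·(g−p) = 1/4·(11,-11) = (2.7500,-2.7500)
o1: d²=101 > ρ²=22 → inactive
o2: d²=8 ≤ ρ²=22; F_rep = 33·(-2,-2)/8² = (-1.0312,-1.0312)
o3: d²=10 ≤ ρ²=22; F_rep = 33·(-3,-1)/10² = (-0.9900,-0.3300)
o4: d²=169 > ρ²=22 → inactive
F = F_att + ΣF_rep = (0.7288,-4.1113)
Δp = p'−p = (0.0364,-0.2056); α = Δx/Fx = (583/16000) / (583/800) = 1/20
check: Δy/Fy = (-3289/16000) / (-3289/800) = 1/20 ✓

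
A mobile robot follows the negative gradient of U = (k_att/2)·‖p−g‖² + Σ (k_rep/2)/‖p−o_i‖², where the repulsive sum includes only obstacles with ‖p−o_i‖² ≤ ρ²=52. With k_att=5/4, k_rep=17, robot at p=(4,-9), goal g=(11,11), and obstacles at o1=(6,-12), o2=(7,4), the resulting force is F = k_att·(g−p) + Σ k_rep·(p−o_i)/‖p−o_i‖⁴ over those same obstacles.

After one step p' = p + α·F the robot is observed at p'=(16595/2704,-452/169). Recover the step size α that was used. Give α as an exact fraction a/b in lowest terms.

α = 1/4

F_att = 5/4·(g−p) = 5/4·(7,20) = (8.7500,25.0000)
o1: d²=13 ≤ ρ²=52; F_rep = 17·(-2,3)/13² = (-0.2012,0.3018)
o2: d²=178 > ρ²=52 → inactive
F = F_att + ΣF_rep = (8.5488,25.3018)
Δp = p'−p = (2.1372,6.3254); α = Δx/Fx = (5779/2704) / (5779/676) = 1/4
check: Δy/Fy = (1069/169) / (4276/169) = 1/4 ✓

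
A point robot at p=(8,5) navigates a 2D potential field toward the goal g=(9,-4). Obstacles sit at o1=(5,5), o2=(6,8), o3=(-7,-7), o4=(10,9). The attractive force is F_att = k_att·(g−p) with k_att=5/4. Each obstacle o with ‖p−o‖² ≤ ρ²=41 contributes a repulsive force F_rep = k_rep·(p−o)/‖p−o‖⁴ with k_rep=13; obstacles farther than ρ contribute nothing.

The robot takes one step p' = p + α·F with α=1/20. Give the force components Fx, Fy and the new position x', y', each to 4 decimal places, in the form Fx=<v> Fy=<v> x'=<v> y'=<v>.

Fx=1.8203 Fy=-11.6108 x'=8.0910 y'=4.4195

F_att = 5/4·(g−p) = 5/4·(1,-9) = (1.2500,-11.2500)
o1: d²=9 ≤ ρ²=41; F_rep = 13·(3,0)/9² = (0.4815,0.0000)
o2: d²=13 ≤ ρ²=41; F_rep = 13·(2,-3)/13² = (0.1538,-0.2308)
o3: d²=369 > ρ²=41 → inactive
o4: d²=20 ≤ ρ²=41; F_rep = 13·(-2,-4)/20² = (-0.0650,-0.1300)
F = F_att + ΣF_rep = (1.8203,-11.6108)
p' = p + 1/20·F = (8.0910,4.4195)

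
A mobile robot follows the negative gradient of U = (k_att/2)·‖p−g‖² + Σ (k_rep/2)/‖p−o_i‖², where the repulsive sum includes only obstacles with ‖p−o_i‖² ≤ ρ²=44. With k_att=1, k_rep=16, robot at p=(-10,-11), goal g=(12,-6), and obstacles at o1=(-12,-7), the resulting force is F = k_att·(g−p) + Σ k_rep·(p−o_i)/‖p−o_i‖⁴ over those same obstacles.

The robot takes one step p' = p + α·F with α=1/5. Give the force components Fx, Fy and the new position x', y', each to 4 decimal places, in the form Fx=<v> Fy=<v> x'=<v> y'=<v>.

Fx=22.0800 Fy=4.8400 x'=-5.5840 y'=-10.0320

F_att = 1·(g−p) = 1·(22,5) = (22.0000,5.0000)
o1: d²=20 ≤ ρ²=44; F_rep = 16·(2,-4)/20² = (0.0800,-0.1600)
F = F_att + ΣF_rep = (22.0800,4.8400)
p' = p + 1/5·F = (-5.5840,-10.0320)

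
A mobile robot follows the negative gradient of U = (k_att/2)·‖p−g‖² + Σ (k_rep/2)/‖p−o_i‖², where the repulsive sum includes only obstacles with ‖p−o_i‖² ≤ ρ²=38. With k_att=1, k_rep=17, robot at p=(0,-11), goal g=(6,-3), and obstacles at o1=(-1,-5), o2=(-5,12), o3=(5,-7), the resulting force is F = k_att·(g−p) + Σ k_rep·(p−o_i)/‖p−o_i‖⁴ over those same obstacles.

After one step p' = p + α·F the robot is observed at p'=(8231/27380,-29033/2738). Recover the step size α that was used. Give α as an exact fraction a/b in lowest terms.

F_att = 1·(g−p) = 1·(6,8) = (6.0000,8.0000)
o1: d²=37 ≤ ρ²=38; F_rep = 17·(1,-6)/37² = (0.0124,-0.0745)
o2: d²=554 > ρ²=38 → inactive
o3: d²=41 > ρ²=38 → inactive
F = F_att + ΣF_rep = (6.0124,7.9255)
Δp = p'−p = (0.3006,0.3963); α = Δx/Fx = (8231/27380) / (8231/1369) = 1/20
check: Δy/Fy = (1085/2738) / (10850/1369) = 1/20 ✓

α = 1/20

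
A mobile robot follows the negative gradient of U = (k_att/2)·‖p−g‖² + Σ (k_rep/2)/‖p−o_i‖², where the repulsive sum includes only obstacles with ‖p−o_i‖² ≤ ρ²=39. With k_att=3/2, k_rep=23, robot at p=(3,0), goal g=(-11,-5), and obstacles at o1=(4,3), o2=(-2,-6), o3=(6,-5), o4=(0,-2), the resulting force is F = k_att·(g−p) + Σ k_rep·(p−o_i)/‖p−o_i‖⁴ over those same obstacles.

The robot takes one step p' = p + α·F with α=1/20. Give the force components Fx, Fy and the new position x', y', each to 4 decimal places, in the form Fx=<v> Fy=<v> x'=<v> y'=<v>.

Fx=-20.8814 Fy=-7.8183 x'=1.9559 y'=-0.3909

F_att = 3/2·(g−p) = 3/2·(-14,-5) = (-21.0000,-7.5000)
o1: d²=10 ≤ ρ²=39; F_rep = 23·(-1,-3)/10² = (-0.2300,-0.6900)
o2: d²=61 > ρ²=39 → inactive
o3: d²=34 ≤ ρ²=39; F_rep = 23·(-3,5)/34² = (-0.0597,0.0995)
o4: d²=13 ≤ ρ²=39; F_rep = 23·(3,2)/13² = (0.4083,0.2722)
F = F_att + ΣF_rep = (-20.8814,-7.8183)
p' = p + 1/20·F = (1.9559,-0.3909)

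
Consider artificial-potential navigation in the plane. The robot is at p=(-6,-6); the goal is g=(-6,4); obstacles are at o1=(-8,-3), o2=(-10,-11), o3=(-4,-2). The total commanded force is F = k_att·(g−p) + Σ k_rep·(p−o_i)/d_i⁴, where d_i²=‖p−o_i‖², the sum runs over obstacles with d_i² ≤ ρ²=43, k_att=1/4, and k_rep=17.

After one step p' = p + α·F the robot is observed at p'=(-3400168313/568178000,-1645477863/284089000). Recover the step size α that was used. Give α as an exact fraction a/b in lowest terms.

F_att = 1/4·(g−p) = 1/4·(0,10) = (0.0000,2.5000)
o1: d²=13 ≤ ρ²=43; F_rep = 17·(2,-3)/13² = (0.2012,-0.3018)
o2: d²=41 ≤ ρ²=43; F_rep = 17·(4,5)/41² = (0.0405,0.0506)
o3: d²=20 ≤ ρ²=43; F_rep = 17·(-2,-4)/20² = (-0.0850,-0.1700)
F = F_att + ΣF_rep = (0.1566,2.0788)
Δp = p'−p = (0.0157,0.2079); α = Δx/Fx = (8899687/568178000) / (8899687/56817800) = 1/10
check: Δy/Fy = (59056137/284089000) / (59056137/28408900) = 1/10 ✓

α = 1/10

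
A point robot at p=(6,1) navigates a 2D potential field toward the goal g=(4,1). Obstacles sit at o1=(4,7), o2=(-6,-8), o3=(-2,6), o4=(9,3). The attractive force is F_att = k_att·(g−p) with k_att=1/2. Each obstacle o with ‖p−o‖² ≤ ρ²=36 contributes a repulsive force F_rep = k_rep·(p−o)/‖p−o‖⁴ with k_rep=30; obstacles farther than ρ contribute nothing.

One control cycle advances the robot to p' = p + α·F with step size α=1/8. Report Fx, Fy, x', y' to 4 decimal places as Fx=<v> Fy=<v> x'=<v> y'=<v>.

Fx=-1.5325 Fy=-0.3550 x'=5.8084 y'=0.9556

F_att = 1/2·(g−p) = 1/2·(-2,0) = (-1.0000,0.0000)
o1: d²=40 > ρ²=36 → inactive
o2: d²=225 > ρ²=36 → inactive
o3: d²=89 > ρ²=36 → inactive
o4: d²=13 ≤ ρ²=36; F_rep = 30·(-3,-2)/13² = (-0.5325,-0.3550)
F = F_att + ΣF_rep = (-1.5325,-0.3550)
p' = p + 1/8·F = (5.8084,0.9556)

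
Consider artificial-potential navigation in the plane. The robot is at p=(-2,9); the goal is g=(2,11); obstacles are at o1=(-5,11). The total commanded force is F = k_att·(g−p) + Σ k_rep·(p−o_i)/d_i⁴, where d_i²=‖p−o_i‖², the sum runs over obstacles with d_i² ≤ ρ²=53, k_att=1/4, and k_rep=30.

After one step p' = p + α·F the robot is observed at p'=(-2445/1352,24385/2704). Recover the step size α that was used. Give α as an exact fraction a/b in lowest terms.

F_att = 1/4·(g−p) = 1/4·(4,2) = (1.0000,0.5000)
o1: d²=13 ≤ ρ²=53; F_rep = 30·(3,-2)/13² = (0.5325,-0.3550)
F = F_att + ΣF_rep = (1.5325,0.1450)
Δp = p'−p = (0.1916,0.0181); α = Δx/Fx = (259/1352) / (259/169) = 1/8
check: Δy/Fy = (49/2704) / (49/338) = 1/8 ✓

α = 1/8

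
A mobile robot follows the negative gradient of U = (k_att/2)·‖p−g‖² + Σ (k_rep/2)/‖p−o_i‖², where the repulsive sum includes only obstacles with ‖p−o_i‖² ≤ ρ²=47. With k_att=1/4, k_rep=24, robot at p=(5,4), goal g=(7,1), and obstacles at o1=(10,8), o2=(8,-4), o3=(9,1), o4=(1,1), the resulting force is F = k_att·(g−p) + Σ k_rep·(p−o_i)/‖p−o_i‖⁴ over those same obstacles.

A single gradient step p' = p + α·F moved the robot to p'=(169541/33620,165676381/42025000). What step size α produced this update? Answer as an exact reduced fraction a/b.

F_att = 1/4·(g−p) = 1/4·(2,-3) = (0.5000,-0.7500)
o1: d²=41 ≤ ρ²=47; F_rep = 24·(-5,-4)/41² = (-0.0714,-0.0571)
o2: d²=73 > ρ²=47 → inactive
o3: d²=25 ≤ ρ²=47; F_rep = 24·(-4,3)/25² = (-0.1536,0.1152)
o4: d²=25 ≤ ρ²=47; F_rep = 24·(4,3)/25² = (0.1536,0.1152)
F = F_att + ΣF_rep = (0.4286,-0.5767)
Δp = p'−p = (0.0429,-0.0577); α = Δx/Fx = (1441/33620) / (1441/3362) = 1/10
check: Δy/Fy = (-2423619/42025000) / (-2423619/4202500) = 1/10 ✓

α = 1/10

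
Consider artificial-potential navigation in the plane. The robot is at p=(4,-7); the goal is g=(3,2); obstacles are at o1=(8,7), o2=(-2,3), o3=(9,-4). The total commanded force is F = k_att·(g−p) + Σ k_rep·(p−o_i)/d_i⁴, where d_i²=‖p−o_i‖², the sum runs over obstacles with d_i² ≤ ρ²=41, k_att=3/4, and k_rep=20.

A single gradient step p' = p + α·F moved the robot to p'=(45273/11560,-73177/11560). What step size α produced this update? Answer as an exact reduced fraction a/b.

F_att = 3/4·(g−p) = 3/4·(-1,9) = (-0.7500,6.7500)
o1: d²=212 > ρ²=41 → inactive
o2: d²=136 > ρ²=41 → inactive
o3: d²=34 ≤ ρ²=41; F_rep = 20·(-5,-3)/34² = (-0.0865,-0.0519)
F = F_att + ΣF_rep = (-0.8365,6.6981)
Δp = p'−p = (-0.0837,0.6698); α = Δx/Fx = (-967/11560) / (-967/1156) = 1/10
check: Δy/Fy = (7743/11560) / (7743/1156) = 1/10 ✓

α = 1/10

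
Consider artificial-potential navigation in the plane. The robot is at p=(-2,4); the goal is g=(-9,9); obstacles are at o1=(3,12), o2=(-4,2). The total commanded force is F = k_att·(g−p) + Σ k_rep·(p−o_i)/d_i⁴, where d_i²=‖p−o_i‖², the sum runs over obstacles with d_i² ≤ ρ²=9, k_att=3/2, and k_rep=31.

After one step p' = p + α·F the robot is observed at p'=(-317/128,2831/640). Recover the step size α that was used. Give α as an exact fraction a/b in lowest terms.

α = 1/20

F_att = 3/2·(g−p) = 3/2·(-7,5) = (-10.5000,7.5000)
o1: d²=89 > ρ²=9 → inactive
o2: d²=8 ≤ ρ²=9; F_rep = 31·(2,2)/8² = (0.9688,0.9688)
F = F_att + ΣF_rep = (-9.5312,8.4688)
Δp = p'−p = (-0.4766,0.4234); α = Δx/Fx = (-61/128) / (-305/32) = 1/20
check: Δy/Fy = (271/640) / (271/32) = 1/20 ✓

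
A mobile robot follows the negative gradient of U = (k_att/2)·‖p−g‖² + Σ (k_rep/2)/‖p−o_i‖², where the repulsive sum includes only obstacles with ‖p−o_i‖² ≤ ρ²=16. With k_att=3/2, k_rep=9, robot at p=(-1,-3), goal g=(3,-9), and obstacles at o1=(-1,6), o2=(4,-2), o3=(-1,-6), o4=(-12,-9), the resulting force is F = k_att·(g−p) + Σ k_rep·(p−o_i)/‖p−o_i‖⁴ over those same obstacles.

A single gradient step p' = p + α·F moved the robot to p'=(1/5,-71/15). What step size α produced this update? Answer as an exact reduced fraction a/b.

α = 1/5

F_att = 3/2·(g−p) = 3/2·(4,-6) = (6.0000,-9.0000)
o1: d²=81 > ρ²=16 → inactive
o2: d²=26 > ρ²=16 → inactive
o3: d²=9 ≤ ρ²=16; F_rep = 9·(0,3)/9² = (0.0000,0.3333)
o4: d²=157 > ρ²=16 → inactive
F = F_att + ΣF_rep = (6.0000,-8.6667)
Δp = p'−p = (1.2000,-1.7333); α = Δx/Fx = (6/5) / (6) = 1/5
check: Δy/Fy = (-26/15) / (-26/3) = 1/5 ✓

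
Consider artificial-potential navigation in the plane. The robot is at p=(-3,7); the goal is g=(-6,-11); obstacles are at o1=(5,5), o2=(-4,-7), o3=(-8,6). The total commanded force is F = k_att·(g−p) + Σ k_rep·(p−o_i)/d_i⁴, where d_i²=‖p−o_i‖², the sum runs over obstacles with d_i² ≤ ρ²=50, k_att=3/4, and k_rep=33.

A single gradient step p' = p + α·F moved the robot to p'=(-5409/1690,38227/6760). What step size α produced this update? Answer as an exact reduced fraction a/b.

α = 1/10

F_att = 3/4·(g−p) = 3/4·(-3,-18) = (-2.2500,-13.5000)
o1: d²=68 > ρ²=50 → inactive
o2: d²=197 > ρ²=50 → inactive
o3: d²=26 ≤ ρ²=50; F_rep = 33·(5,1)/26² = (0.2441,0.0488)
F = F_att + ΣF_rep = (-2.0059,-13.4512)
Δp = p'−p = (-0.2006,-1.3451); α = Δx/Fx = (-339/1690) / (-339/169) = 1/10
check: Δy/Fy = (-9093/6760) / (-9093/676) = 1/10 ✓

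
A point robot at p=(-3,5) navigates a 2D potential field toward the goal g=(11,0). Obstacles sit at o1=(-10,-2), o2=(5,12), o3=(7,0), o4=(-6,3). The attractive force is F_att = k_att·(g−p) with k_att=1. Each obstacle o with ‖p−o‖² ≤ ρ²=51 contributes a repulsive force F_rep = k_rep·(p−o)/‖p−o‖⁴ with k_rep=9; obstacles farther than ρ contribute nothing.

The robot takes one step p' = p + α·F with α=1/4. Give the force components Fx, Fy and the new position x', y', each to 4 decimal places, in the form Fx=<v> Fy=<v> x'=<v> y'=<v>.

Fx=14.1598 Fy=-4.8935 x'=0.5399 y'=3.7766

F_att = 1·(g−p) = 1·(14,-5) = (14.0000,-5.0000)
o1: d²=98 > ρ²=51 → inactive
o2: d²=113 > ρ²=51 → inactive
o3: d²=125 > ρ²=51 → inactive
o4: d²=13 ≤ ρ²=51; F_rep = 9·(3,2)/13² = (0.1598,0.1065)
F = F_att + ΣF_rep = (14.1598,-4.8935)
p' = p + 1/4·F = (0.5399,3.7766)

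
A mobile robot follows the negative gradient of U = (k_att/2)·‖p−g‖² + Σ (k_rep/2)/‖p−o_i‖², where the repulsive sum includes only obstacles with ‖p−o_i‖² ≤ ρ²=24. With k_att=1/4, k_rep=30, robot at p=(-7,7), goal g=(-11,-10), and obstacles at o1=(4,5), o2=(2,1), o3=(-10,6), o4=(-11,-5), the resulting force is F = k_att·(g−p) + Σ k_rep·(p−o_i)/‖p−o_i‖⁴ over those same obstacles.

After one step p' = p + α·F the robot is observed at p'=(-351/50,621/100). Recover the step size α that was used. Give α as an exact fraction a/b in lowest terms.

α = 1/5

F_att = 1/4·(g−p) = 1/4·(-4,-17) = (-1.0000,-4.2500)
o1: d²=125 > ρ²=24 → inactive
o2: d²=117 > ρ²=24 → inactive
o3: d²=10 ≤ ρ²=24; F_rep = 30·(3,1)/10² = (0.9000,0.3000)
o4: d²=160 > ρ²=24 → inactive
F = F_att + ΣF_rep = (-0.1000,-3.9500)
Δp = p'−p = (-0.0200,-0.7900); α = Δx/Fx = (-1/50) / (-1/10) = 1/5
check: Δy/Fy = (-79/100) / (-79/20) = 1/5 ✓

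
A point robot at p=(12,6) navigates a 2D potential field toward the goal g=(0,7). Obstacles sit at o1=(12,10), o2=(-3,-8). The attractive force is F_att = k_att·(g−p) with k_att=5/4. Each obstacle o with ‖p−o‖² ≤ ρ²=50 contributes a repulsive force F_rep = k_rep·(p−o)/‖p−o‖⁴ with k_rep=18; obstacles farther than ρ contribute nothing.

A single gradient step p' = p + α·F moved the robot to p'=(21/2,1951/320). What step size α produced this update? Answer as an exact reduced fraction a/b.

α = 1/10

F_att = 5/4·(g−p) = 5/4·(-12,1) = (-15.0000,1.2500)
o1: d²=16 ≤ ρ²=50; F_rep = 18·(0,-4)/16² = (0.0000,-0.2812)
o2: d²=421 > ρ²=50 → inactive
F = F_att + ΣF_rep = (-15.0000,0.9688)
Δp = p'−p = (-1.5000,0.0969); α = Δx/Fx = (-3/2) / (-15) = 1/10
check: Δy/Fy = (31/320) / (31/32) = 1/10 ✓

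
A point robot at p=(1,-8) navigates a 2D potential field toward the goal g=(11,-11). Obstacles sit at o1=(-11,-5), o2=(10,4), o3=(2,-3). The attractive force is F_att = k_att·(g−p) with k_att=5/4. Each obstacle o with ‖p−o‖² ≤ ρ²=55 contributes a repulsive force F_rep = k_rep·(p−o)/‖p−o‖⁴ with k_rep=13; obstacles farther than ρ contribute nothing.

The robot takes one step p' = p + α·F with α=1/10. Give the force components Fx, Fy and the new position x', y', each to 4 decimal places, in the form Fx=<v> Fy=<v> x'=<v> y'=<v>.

F_att = 5/4·(g−p) = 5/4·(10,-3) = (12.5000,-3.7500)
o1: d²=153 > ρ²=55 → inactive
o2: d²=225 > ρ²=55 → inactive
o3: d²=26 ≤ ρ²=55; F_rep = 13·(-1,-5)/26² = (-0.0192,-0.0962)
F = F_att + ΣF_rep = (12.4808,-3.8462)
p' = p + 1/10·F = (2.2481,-8.3846)

Fx=12.4808 Fy=-3.8462 x'=2.2481 y'=-8.3846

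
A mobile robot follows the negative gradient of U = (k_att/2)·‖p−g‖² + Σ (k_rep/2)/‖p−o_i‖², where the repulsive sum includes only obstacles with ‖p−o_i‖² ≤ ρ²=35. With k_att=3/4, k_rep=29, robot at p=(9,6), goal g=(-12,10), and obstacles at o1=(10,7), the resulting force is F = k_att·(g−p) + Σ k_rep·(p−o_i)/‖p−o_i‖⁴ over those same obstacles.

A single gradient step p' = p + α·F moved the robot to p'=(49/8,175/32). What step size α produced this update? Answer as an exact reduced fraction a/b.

α = 1/8

F_att = 3/4·(g−p) = 3/4·(-21,4) = (-15.7500,3.0000)
o1: d²=2 ≤ ρ²=35; F_rep = 29·(-1,-1)/2² = (-7.2500,-7.2500)
F = F_att + ΣF_rep = (-23.0000,-4.2500)
Δp = p'−p = (-2.8750,-0.5312); α = Δx/Fx = (-23/8) / (-23) = 1/8
check: Δy/Fy = (-17/32) / (-17/4) = 1/8 ✓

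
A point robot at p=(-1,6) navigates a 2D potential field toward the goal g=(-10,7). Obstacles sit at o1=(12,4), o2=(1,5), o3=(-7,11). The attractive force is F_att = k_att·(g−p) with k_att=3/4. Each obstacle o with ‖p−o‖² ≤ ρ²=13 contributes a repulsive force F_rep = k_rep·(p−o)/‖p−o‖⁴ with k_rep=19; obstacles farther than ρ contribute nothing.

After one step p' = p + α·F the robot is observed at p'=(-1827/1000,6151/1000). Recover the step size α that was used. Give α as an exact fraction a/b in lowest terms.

α = 1/10

F_att = 3/4·(g−p) = 3/4·(-9,1) = (-6.7500,0.7500)
o1: d²=173 > ρ²=13 → inactive
o2: d²=5 ≤ ρ²=13; F_rep = 19·(-2,1)/5² = (-1.5200,0.7600)
o3: d²=61 > ρ²=13 → inactive
F = F_att + ΣF_rep = (-8.2700,1.5100)
Δp = p'−p = (-0.8270,0.1510); α = Δx/Fx = (-827/1000) / (-827/100) = 1/10
check: Δy/Fy = (151/1000) / (151/100) = 1/10 ✓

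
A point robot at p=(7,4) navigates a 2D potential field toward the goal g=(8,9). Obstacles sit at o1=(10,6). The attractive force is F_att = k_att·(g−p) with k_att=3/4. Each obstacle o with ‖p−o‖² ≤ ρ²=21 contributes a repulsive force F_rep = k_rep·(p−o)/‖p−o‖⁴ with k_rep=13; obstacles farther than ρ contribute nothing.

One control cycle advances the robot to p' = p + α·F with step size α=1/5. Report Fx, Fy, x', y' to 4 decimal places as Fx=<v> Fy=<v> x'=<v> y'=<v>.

Fx=0.5192 Fy=3.5962 x'=7.1038 y'=4.7192

F_att = 3/4·(g−p) = 3/4·(1,5) = (0.7500,3.7500)
o1: d²=13 ≤ ρ²=21; F_rep = 13·(-3,-2)/13² = (-0.2308,-0.1538)
F = F_att + ΣF_rep = (0.5192,3.5962)
p' = p + 1/5·F = (7.1038,4.7192)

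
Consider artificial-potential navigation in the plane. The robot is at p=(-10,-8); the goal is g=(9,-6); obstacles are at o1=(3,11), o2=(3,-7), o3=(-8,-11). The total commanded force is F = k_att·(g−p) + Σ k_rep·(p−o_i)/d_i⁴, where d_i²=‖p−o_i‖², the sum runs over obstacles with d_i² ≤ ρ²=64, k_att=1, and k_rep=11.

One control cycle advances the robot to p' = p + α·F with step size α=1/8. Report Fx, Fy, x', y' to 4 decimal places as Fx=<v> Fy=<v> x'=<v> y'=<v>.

F_att = 1·(g−p) = 1·(19,2) = (19.0000,2.0000)
o1: d²=530 > ρ²=64 → inactive
o2: d²=170 > ρ²=64 → inactive
o3: d²=13 ≤ ρ²=64; F_rep = 11·(-2,3)/13² = (-0.1302,0.1953)
F = F_att + ΣF_rep = (18.8698,2.1953)
p' = p + 1/8·F = (-7.6413,-7.7256)

Fx=18.8698 Fy=2.1953 x'=-7.6413 y'=-7.7256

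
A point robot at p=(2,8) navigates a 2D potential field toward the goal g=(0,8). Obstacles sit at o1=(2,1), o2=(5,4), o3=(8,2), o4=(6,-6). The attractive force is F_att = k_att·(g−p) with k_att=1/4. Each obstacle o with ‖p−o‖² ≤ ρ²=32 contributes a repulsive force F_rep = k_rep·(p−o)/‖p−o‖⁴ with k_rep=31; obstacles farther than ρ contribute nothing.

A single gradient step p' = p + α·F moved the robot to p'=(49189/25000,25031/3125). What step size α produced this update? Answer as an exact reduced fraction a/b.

F_att = 1/4·(g−p) = 1/4·(-2,0) = (-0.5000,0.0000)
o1: d²=49 > ρ²=32 → inactive
o2: d²=25 ≤ ρ²=32; F_rep = 31·(-3,4)/25² = (-0.1488,0.1984)
o3: d²=72 > ρ²=32 → inactive
o4: d²=212 > ρ²=32 → inactive
F = F_att + ΣF_rep = (-0.6488,0.1984)
Δp = p'−p = (-0.0324,0.0099); α = Δx/Fx = (-811/25000) / (-811/1250) = 1/20
check: Δy/Fy = (31/3125) / (124/625) = 1/20 ✓

α = 1/20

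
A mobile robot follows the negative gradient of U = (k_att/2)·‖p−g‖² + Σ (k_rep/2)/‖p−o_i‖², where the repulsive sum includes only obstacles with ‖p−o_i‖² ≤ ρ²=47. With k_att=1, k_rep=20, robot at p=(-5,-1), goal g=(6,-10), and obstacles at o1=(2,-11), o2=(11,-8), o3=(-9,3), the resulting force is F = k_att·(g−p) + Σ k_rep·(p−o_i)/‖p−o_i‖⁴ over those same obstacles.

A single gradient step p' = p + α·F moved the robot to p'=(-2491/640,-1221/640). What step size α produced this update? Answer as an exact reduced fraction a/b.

F_att = 1·(g−p) = 1·(11,-9) = (11.0000,-9.0000)
o1: d²=149 > ρ²=47 → inactive
o2: d²=305 > ρ²=47 → inactive
o3: d²=32 ≤ ρ²=47; F_rep = 20·(4,-4)/32² = (0.0781,-0.0781)
F = F_att + ΣF_rep = (11.0781,-9.0781)
Δp = p'−p = (1.1078,-0.9078); α = Δx/Fx = (709/640) / (709/64) = 1/10
check: Δy/Fy = (-581/640) / (-581/64) = 1/10 ✓

α = 1/10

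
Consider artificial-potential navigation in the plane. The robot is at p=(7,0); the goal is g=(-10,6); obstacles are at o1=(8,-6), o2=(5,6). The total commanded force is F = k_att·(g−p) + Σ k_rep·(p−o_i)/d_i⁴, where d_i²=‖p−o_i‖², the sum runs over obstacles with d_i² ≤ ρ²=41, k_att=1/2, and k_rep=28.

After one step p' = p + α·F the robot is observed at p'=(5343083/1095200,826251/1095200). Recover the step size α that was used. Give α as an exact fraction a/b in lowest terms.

F_att = 1/2·(g−p) = 1/2·(-17,6) = (-8.5000,3.0000)
o1: d²=37 ≤ ρ²=41; F_rep = 28·(-1,6)/37² = (-0.0205,0.1227)
o2: d²=40 ≤ ρ²=41; F_rep = 28·(2,-6)/40² = (0.0350,-0.1050)
F = F_att + ΣF_rep = (-8.4855,3.0177)
Δp = p'−p = (-2.1214,0.7544); α = Δx/Fx = (-2323317/1095200) / (-2323317/273800) = 1/4
check: Δy/Fy = (826251/1095200) / (826251/273800) = 1/4 ✓

α = 1/4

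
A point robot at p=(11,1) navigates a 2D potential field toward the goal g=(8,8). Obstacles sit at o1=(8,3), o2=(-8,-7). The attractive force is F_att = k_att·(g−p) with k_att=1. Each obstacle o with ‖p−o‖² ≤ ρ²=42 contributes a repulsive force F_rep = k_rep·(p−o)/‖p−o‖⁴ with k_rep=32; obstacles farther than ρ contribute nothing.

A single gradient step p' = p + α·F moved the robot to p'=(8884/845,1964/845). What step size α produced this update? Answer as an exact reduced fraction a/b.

α = 1/5

F_att = 1·(g−p) = 1·(-3,7) = (-3.0000,7.0000)
o1: d²=13 ≤ ρ²=42; F_rep = 32·(3,-2)/13² = (0.5680,-0.3787)
o2: d²=425 > ρ²=42 → inactive
F = F_att + ΣF_rep = (-2.4320,6.6213)
Δp = p'−p = (-0.4864,1.3243); α = Δx/Fx = (-411/845) / (-411/169) = 1/5
check: Δy/Fy = (1119/845) / (1119/169) = 1/5 ✓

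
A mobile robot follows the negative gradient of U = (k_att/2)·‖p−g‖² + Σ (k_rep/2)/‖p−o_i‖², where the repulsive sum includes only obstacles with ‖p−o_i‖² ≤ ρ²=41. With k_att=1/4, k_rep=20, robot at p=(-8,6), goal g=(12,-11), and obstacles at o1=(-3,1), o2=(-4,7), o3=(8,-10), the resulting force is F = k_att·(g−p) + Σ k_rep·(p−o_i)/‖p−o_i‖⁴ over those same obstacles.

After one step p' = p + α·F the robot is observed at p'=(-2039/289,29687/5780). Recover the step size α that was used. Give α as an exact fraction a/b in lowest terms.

α = 1/5

F_att = 1/4·(g−p) = 1/4·(20,-17) = (5.0000,-4.2500)
o1: d²=50 > ρ²=41 → inactive
o2: d²=17 ≤ ρ²=41; F_rep = 20·(-4,-1)/17² = (-0.2768,-0.0692)
o3: d²=512 > ρ²=41 → inactive
F = F_att + ΣF_rep = (4.7232,-4.3192)
Δp = p'−p = (0.9446,-0.8638); α = Δx/Fx = (273/289) / (1365/289) = 1/5
check: Δy/Fy = (-4993/5780) / (-4993/1156) = 1/5 ✓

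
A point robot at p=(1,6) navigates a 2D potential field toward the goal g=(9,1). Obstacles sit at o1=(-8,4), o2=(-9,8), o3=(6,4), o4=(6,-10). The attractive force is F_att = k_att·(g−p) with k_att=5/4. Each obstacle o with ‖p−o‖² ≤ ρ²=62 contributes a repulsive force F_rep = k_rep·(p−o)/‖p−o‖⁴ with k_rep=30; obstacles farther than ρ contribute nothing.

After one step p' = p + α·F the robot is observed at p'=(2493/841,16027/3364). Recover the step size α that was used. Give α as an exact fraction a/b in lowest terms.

α = 1/5

F_att = 5/4·(g−p) = 5/4·(8,-5) = (10.0000,-6.2500)
o1: d²=85 > ρ²=62 → inactive
o2: d²=104 > ρ²=62 → inactive
o3: d²=29 ≤ ρ²=62; F_rep = 30·(-5,2)/29² = (-0.1784,0.0713)
o4: d²=281 > ρ²=62 → inactive
F = F_att + ΣF_rep = (9.8216,-6.1787)
Δp = p'−p = (1.9643,-1.2357); α = Δx/Fx = (1652/841) / (8260/841) = 1/5
check: Δy/Fy = (-4157/3364) / (-20785/3364) = 1/5 ✓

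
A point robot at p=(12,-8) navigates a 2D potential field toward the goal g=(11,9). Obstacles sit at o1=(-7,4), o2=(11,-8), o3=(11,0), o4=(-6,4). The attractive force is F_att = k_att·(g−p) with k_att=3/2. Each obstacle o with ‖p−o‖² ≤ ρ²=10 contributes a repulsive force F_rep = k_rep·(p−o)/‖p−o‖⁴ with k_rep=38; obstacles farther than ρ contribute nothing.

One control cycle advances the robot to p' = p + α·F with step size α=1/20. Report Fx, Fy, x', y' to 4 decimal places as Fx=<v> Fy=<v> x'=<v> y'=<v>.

Fx=36.5000 Fy=25.5000 x'=13.8250 y'=-6.7250

F_att = 3/2·(g−p) = 3/2·(-1,17) = (-1.5000,25.5000)
o1: d²=505 > ρ²=10 → inactive
o2: d²=1 ≤ ρ²=10; F_rep = 38·(1,0)/1² = (38.0000,0.0000)
o3: d²=65 > ρ²=10 → inactive
o4: d²=468 > ρ²=10 → inactive
F = F_att + ΣF_rep = (36.5000,25.5000)
p' = p + 1/20·F = (13.8250,-6.7250)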